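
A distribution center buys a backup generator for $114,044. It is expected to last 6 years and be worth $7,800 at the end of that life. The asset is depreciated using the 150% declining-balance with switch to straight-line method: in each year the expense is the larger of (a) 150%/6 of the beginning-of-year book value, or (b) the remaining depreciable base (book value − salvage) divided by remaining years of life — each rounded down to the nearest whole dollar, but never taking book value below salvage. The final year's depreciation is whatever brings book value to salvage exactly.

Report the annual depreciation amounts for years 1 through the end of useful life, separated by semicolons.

Depreciable base = $114,044 − $7,800 = $106,244.
Year 1: DB = ⌊$114,044 × 150%/6⌋ = $28,511; SL = ⌊$106,244/6⌋ = $17,707 → take DB $28,511. Book value $85,533.
Year 2: DB = ⌊$85,533 × 150%/6⌋ = $21,383; SL = ⌊$77,733/5⌋ = $15,546 → take DB $21,383. Book value $64,150.
Year 3: DB = ⌊$64,150 × 150%/6⌋ = $16,037; SL = ⌊$56,350/4⌋ = $14,087 → take DB $16,037. Book value $48,113.
Year 4: DB = ⌊$48,113 × 150%/6⌋ = $12,028; SL = ⌊$40,313/3⌋ = $13,437 → take SL $13,437. Book value $34,676.
Year 5: DB = ⌊$34,676 × 150%/6⌋ = $8,669; SL = ⌊$26,876/2⌋ = $13,438 → take SL $13,438. Book value $21,238.
Year 6 (final): $21,238 − $7,800 = $13,438. Book value $7,800.

$28,511; $21,383; $16,037; $13,437; $13,438; $13,438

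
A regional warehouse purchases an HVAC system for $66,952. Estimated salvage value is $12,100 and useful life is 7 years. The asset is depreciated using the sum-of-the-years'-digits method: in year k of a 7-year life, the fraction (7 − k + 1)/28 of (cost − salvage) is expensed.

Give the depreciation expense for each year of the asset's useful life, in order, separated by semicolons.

$13,713; $11,754; $9,795; $7,836; $5,877; $3,918; $1,959

Depreciable base = $66,952 − $12,100 = $54,852.
Sum of the years' digits = 7+6+5+4+3+2+1 = 28.
Year 1: $54,852 × 7/28 = $13,713. Book value $53,239.
Year 2: $54,852 × 6/28 = $11,754. Book value $41,485.
Year 3: $54,852 × 5/28 = $9,795. Book value $31,690.
Year 4: $54,852 × 4/28 = $7,836. Book value $23,854.
Year 5: $54,852 × 3/28 = $5,877. Book value $17,977.
Year 6: $54,852 × 2/28 = $3,918. Book value $14,059.
Year 7: $54,852 × 1/28 = $1,959. Book value $12,100.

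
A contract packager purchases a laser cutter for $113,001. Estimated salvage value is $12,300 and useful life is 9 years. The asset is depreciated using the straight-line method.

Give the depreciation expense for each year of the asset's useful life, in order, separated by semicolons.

Depreciable base = $113,001 − $12,300 = $100,701.
Annual expense = $100,701 / 9 = $11,189.
End of year 1: book value $101,812.
End of year 2: book value $90,623.
End of year 3: book value $79,434.
End of year 4: book value $68,245.
End of year 5: book value $57,056.
End of year 6: book value $45,867.
End of year 7: book value $34,678.
End of year 8: book value $23,489.
End of year 9: book value $12,300.

$11,189; $11,189; $11,189; $11,189; $11,189; $11,189; $11,189; $11,189; $11,189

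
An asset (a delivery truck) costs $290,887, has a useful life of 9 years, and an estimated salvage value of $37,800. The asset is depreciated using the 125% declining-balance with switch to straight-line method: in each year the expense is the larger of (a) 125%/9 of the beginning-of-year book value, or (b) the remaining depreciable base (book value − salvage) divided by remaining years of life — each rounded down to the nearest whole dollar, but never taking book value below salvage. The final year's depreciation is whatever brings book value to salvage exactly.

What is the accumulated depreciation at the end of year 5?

Depreciable base = $290,887 − $37,800 = $253,087.
Year 1: DB = ⌊$290,887 × 125%/9⌋ = $40,400; SL = ⌊$253,087/9⌋ = $28,120 → take DB $40,400. Book value $250,487.
Year 2: DB = ⌊$250,487 × 125%/9⌋ = $34,789; SL = ⌊$212,687/8⌋ = $26,585 → take DB $34,789. Book value $215,698.
Year 3: DB = ⌊$215,698 × 125%/9⌋ = $29,958; SL = ⌊$177,898/7⌋ = $25,414 → take DB $29,958. Book value $185,740.
Year 4: DB = ⌊$185,740 × 125%/9⌋ = $25,797; SL = ⌊$147,940/6⌋ = $24,656 → take DB $25,797. Book value $159,943.
Year 5: DB = ⌊$159,943 × 125%/9⌋ = $22,214; SL = ⌊$122,143/5⌋ = $24,428 → take SL $24,428. Book value $135,515.
Accumulated through year 5 = $290,887 − $135,515 = $155,372.

$155,372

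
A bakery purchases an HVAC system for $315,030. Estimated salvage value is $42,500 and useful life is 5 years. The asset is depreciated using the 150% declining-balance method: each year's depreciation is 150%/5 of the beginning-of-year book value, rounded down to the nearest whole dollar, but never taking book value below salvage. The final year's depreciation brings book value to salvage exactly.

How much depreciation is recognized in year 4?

$32,416

Depreciable base = $315,030 − $42,500 = $272,530.
Year 1: ⌊$315,030 × 150%/5⌋ = $94,509. Book value $220,521.
Year 2: ⌊$220,521 × 150%/5⌋ = $66,156. Book value $154,365.
Year 3: ⌊$154,365 × 150%/5⌋ = $46,309. Book value $108,056.
Year 4: ⌊$108,056 × 150%/5⌋ = $32,416. Book value $75,640.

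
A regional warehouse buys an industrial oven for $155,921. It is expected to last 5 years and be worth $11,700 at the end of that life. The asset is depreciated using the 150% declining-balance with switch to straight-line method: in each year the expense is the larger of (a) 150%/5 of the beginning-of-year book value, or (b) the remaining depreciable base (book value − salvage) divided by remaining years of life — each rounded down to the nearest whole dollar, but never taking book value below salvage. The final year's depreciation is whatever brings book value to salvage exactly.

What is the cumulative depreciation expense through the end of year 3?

Depreciable base = $155,921 − $11,700 = $144,221.
Year 1: DB = ⌊$155,921 × 150%/5⌋ = $46,776; SL = ⌊$144,221/5⌋ = $28,844 → take DB $46,776. Book value $109,145.
Year 2: DB = ⌊$109,145 × 150%/5⌋ = $32,743; SL = ⌊$97,445/4⌋ = $24,361 → take DB $32,743. Book value $76,402.
Year 3: DB = ⌊$76,402 × 150%/5⌋ = $22,920; SL = ⌊$64,702/3⌋ = $21,567 → take DB $22,920. Book value $53,482.
Accumulated through year 3 = $155,921 − $53,482 = $102,439.

$102,439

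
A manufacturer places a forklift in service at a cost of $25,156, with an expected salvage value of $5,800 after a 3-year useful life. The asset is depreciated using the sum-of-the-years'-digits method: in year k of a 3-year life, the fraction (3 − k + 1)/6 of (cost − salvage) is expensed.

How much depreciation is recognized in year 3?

Depreciable base = $25,156 − $5,800 = $19,356.
Sum of the years' digits = 3+2+1 = 6.
Year 1: $19,356 × 3/6 = $9,678. Book value $15,478.
Year 2: $19,356 × 2/6 = $6,452. Book value $9,026.
Year 3: $19,356 × 1/6 = $3,226. Book value $5,800.

$3,226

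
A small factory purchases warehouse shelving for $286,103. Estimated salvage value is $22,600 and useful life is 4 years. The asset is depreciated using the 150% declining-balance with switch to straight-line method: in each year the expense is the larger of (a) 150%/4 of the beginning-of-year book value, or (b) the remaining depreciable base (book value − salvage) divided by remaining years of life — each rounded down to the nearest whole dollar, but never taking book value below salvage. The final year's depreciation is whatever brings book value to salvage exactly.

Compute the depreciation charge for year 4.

$44,580

Depreciable base = $286,103 − $22,600 = $263,503.
Year 1: DB = ⌊$286,103 × 150%/4⌋ = $107,288; SL = ⌊$263,503/4⌋ = $65,875 → take DB $107,288. Book value $178,815.
Year 2: DB = ⌊$178,815 × 150%/4⌋ = $67,055; SL = ⌊$156,215/3⌋ = $52,071 → take DB $67,055. Book value $111,760.
Year 3: DB = ⌊$111,760 × 150%/4⌋ = $41,910; SL = ⌊$89,160/2⌋ = $44,580 → take SL $44,580. Book value $67,180.
Year 4 (final): $67,180 − $22,600 = $44,580. Book value $22,600.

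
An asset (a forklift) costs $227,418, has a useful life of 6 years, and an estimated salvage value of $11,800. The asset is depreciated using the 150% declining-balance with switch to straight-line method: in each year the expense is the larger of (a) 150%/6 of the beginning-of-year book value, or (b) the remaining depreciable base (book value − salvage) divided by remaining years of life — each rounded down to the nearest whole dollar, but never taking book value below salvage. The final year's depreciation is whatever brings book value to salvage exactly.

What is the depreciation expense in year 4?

$28,047

Depreciable base = $227,418 − $11,800 = $215,618.
Year 1: DB = ⌊$227,418 × 150%/6⌋ = $56,854; SL = ⌊$215,618/6⌋ = $35,936 → take DB $56,854. Book value $170,564.
Year 2: DB = ⌊$170,564 × 150%/6⌋ = $42,641; SL = ⌊$158,764/5⌋ = $31,752 → take DB $42,641. Book value $127,923.
Year 3: DB = ⌊$127,923 × 150%/6⌋ = $31,980; SL = ⌊$116,123/4⌋ = $29,030 → take DB $31,980. Book value $95,943.
Year 4: DB = ⌊$95,943 × 150%/6⌋ = $23,985; SL = ⌊$84,143/3⌋ = $28,047 → take SL $28,047. Book value $67,896.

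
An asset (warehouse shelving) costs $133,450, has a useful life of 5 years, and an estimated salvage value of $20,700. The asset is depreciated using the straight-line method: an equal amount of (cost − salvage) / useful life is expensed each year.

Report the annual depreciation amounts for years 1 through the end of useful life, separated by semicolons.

$22,550; $22,550; $22,550; $22,550; $22,550

Depreciable base = $133,450 − $20,700 = $112,750.
Annual expense = $112,750 / 5 = $22,550.
End of year 1: book value $110,900.
End of year 2: book value $88,350.
End of year 3: book value $65,800.
End of year 4: book value $43,250.
End of year 5: book value $20,700.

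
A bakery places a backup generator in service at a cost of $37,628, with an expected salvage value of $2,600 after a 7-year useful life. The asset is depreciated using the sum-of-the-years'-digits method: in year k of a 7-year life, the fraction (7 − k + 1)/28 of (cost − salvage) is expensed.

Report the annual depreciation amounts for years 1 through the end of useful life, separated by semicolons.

$8,757; $7,506; $6,255; $5,004; $3,753; $2,502; $1,251

Depreciable base = $37,628 − $2,600 = $35,028.
Sum of the years' digits = 7+6+5+4+3+2+1 = 28.
Year 1: $35,028 × 7/28 = $8,757. Book value $28,871.
Year 2: $35,028 × 6/28 = $7,506. Book value $21,365.
Year 3: $35,028 × 5/28 = $6,255. Book value $15,110.
Year 4: $35,028 × 4/28 = $5,004. Book value $10,106.
Year 5: $35,028 × 3/28 = $3,753. Book value $6,353.
Year 6: $35,028 × 2/28 = $2,502. Book value $3,851.
Year 7: $35,028 × 1/28 = $1,251. Book value $2,600.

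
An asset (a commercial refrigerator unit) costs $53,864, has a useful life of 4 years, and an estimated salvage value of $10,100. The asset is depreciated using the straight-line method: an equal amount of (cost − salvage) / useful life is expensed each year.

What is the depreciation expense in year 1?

Depreciable base = $53,864 − $10,100 = $43,764.
Annual expense = $43,764 / 4 = $10,941.

$10,941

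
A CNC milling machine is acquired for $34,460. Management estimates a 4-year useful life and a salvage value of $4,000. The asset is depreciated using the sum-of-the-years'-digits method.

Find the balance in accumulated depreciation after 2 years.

Depreciable base = $34,460 − $4,000 = $30,460.
Sum of the years' digits = 4+3+2+1 = 10.
Year 1: $30,460 × 4/10 = $12,184. Book value $22,276.
Year 2: $30,460 × 3/10 = $9,138. Book value $13,138.
Accumulated through year 2 = $34,460 − $13,138 = $21,322.

$21,322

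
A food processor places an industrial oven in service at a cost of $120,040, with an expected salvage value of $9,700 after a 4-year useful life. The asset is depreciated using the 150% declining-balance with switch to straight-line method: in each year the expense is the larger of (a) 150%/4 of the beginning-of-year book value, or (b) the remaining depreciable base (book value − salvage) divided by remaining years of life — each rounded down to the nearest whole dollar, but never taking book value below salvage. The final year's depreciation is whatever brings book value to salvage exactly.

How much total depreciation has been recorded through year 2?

Depreciable base = $120,040 − $9,700 = $110,340.
Year 1: DB = ⌊$120,040 × 150%/4⌋ = $45,015; SL = ⌊$110,340/4⌋ = $27,585 → take DB $45,015. Book value $75,025.
Year 2: DB = ⌊$75,025 × 150%/4⌋ = $28,134; SL = ⌊$65,325/3⌋ = $21,775 → take DB $28,134. Book value $46,891.
Accumulated through year 2 = $120,040 − $46,891 = $73,149.

$73,149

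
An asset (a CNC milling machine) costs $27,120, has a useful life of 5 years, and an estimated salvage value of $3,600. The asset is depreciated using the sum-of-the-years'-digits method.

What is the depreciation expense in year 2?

Depreciable base = $27,120 − $3,600 = $23,520.
Sum of the years' digits = 5+4+3+2+1 = 15.
Year 1: $23,520 × 5/15 = $7,840. Book value $19,280.
Year 2: $23,520 × 4/15 = $6,272. Book value $13,008.

$6,272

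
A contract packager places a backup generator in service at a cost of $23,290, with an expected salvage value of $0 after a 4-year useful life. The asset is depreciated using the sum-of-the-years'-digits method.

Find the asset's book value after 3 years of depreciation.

$2,329

Depreciable base = $23,290 − $0 = $23,290.
Sum of the years' digits = 4+3+2+1 = 10.
Year 1: $23,290 × 4/10 = $9,316. Book value $13,974.
Year 2: $23,290 × 3/10 = $6,987. Book value $6,987.
Year 3: $23,290 × 2/10 = $4,658. Book value $2,329.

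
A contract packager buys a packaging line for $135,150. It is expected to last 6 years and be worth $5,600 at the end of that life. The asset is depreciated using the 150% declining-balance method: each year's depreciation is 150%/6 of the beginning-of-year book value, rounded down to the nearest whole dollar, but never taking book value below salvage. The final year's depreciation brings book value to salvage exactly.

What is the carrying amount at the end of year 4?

Depreciable base = $135,150 − $5,600 = $129,550.
Year 1: ⌊$135,150 × 150%/6⌋ = $33,787. Book value $101,363.
Year 2: ⌊$101,363 × 150%/6⌋ = $25,340. Book value $76,023.
Year 3: ⌊$76,023 × 150%/6⌋ = $19,005. Book value $57,018.
Year 4: ⌊$57,018 × 150%/6⌋ = $14,254. Book value $42,764.

$42,764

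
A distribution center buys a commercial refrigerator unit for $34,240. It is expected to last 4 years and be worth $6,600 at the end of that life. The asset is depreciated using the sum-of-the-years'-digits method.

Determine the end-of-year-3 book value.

$9,364

Depreciable base = $34,240 − $6,600 = $27,640.
Sum of the years' digits = 4+3+2+1 = 10.
Year 1: $27,640 × 4/10 = $11,056. Book value $23,184.
Year 2: $27,640 × 3/10 = $8,292. Book value $14,892.
Year 3: $27,640 × 2/10 = $5,528. Book value $9,364.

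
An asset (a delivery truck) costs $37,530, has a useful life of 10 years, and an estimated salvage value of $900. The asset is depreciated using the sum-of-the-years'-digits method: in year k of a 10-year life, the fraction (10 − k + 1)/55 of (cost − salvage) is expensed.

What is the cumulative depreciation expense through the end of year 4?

$22,644

Depreciable base = $37,530 − $900 = $36,630.
Sum of the years' digits = 10+9+8+7+6+5+4+3+2+1 = 55.
Year 1: $36,630 × 10/55 = $6,660. Book value $30,870.
Year 2: $36,630 × 9/55 = $5,994. Book value $24,876.
Year 3: $36,630 × 8/55 = $5,328. Book value $19,548.
Year 4: $36,630 × 7/55 = $4,662. Book value $14,886.
Accumulated through year 4 = $37,530 − $14,886 = $22,644.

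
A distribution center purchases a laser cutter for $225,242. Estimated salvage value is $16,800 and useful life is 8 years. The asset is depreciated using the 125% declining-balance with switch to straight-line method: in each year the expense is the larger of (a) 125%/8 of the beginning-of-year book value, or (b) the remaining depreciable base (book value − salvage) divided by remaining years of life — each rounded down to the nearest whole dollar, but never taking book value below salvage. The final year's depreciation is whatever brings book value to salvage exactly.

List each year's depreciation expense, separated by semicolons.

$35,194; $29,695; $25,055; $23,699; $23,699; $23,700; $23,700; $23,700

Depreciable base = $225,242 − $16,800 = $208,442.
Year 1: DB = ⌊$225,242 × 125%/8⌋ = $35,194; SL = ⌊$208,442/8⌋ = $26,055 → take DB $35,194. Book value $190,048.
Year 2: DB = ⌊$190,048 × 125%/8⌋ = $29,695; SL = ⌊$173,248/7⌋ = $24,749 → take DB $29,695. Book value $160,353.
Year 3: DB = ⌊$160,353 × 125%/8⌋ = $25,055; SL = ⌊$143,553/6⌋ = $23,925 → take DB $25,055. Book value $135,298.
Year 4: DB = ⌊$135,298 × 125%/8⌋ = $21,140; SL = ⌊$118,498/5⌋ = $23,699 → take SL $23,699. Book value $111,599.
Year 5: DB = ⌊$111,599 × 125%/8⌋ = $17,437; SL = ⌊$94,799/4⌋ = $23,699 → take SL $23,699. Book value $87,900.
Year 6: DB = ⌊$87,900 × 125%/8⌋ = $13,734; SL = ⌊$71,100/3⌋ = $23,700 → take SL $23,700. Book value $64,200.
Year 7: DB = ⌊$64,200 × 125%/8⌋ = $10,031; SL = ⌊$47,400/2⌋ = $23,700 → take SL $23,700. Book value $40,500.
Year 8 (final): $40,500 − $16,800 = $23,700. Book value $16,800.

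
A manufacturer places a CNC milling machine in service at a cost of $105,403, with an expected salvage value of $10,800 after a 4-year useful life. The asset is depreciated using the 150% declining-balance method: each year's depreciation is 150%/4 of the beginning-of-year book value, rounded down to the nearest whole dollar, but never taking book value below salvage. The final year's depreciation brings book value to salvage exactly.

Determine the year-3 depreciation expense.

$15,440

Depreciable base = $105,403 − $10,800 = $94,603.
Year 1: ⌊$105,403 × 150%/4⌋ = $39,526. Book value $65,877.
Year 2: ⌊$65,877 × 150%/4⌋ = $24,703. Book value $41,174.
Year 3: ⌊$41,174 × 150%/4⌋ = $15,440. Book value $25,734.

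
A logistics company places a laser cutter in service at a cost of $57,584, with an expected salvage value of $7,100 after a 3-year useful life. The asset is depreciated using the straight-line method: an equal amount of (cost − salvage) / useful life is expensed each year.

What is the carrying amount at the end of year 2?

$23,928

Depreciable base = $57,584 − $7,100 = $50,484.
Annual expense = $50,484 / 3 = $16,828.
End of year 1: book value $40,756.
End of year 2: book value $23,928.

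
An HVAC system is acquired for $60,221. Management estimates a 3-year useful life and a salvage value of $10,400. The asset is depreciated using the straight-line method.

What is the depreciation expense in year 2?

$16,607

Depreciable base = $60,221 − $10,400 = $49,821.
Annual expense = $49,821 / 3 = $16,607.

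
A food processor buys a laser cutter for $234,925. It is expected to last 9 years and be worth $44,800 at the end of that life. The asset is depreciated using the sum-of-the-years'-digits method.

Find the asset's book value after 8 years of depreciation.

Depreciable base = $234,925 − $44,800 = $190,125.
Sum of the years' digits = 9+8+7+6+5+4+3+2+1 = 45.
Year 1: $190,125 × 9/45 = $38,025. Book value $196,900.
Year 2: $190,125 × 8/45 = $33,800. Book value $163,100.
Year 3: $190,125 × 7/45 = $29,575. Book value $133,525.
Year 4: $190,125 × 6/45 = $25,350. Book value $108,175.
Year 5: $190,125 × 5/45 = $21,125. Book value $87,050.
Year 6: $190,125 × 4/45 = $16,900. Book value $70,150.
Year 7: $190,125 × 3/45 = $12,675. Book value $57,475.
Year 8: $190,125 × 2/45 = $8,450. Book value $49,025.

$49,025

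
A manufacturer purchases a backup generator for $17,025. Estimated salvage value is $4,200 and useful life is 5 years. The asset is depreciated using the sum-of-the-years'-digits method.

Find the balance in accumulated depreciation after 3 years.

$10,260

Depreciable base = $17,025 − $4,200 = $12,825.
Sum of the years' digits = 5+4+3+2+1 = 15.
Year 1: $12,825 × 5/15 = $4,275. Book value $12,750.
Year 2: $12,825 × 4/15 = $3,420. Book value $9,330.
Year 3: $12,825 × 3/15 = $2,565. Book value $6,765.
Accumulated through year 3 = $17,025 − $6,765 = $10,260.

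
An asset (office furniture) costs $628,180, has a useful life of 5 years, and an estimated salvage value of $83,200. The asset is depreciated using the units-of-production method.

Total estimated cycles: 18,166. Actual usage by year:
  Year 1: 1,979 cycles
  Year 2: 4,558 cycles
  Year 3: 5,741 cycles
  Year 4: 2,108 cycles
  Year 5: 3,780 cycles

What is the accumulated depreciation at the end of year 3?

$368,340

Depreciable base = $628,180 − $83,200 = $544,980.
Rate = $544,980 / 18,166 cycles = $30 per cycle.
Year 1: 1,979 × $30 = $59,370. Book value $568,810.
Year 2: 4,558 × $30 = $136,740. Book value $432,070.
Year 3: 5,741 × $30 = $172,230. Book value $259,840.
Accumulated through year 3 = $628,180 − $259,840 = $368,340.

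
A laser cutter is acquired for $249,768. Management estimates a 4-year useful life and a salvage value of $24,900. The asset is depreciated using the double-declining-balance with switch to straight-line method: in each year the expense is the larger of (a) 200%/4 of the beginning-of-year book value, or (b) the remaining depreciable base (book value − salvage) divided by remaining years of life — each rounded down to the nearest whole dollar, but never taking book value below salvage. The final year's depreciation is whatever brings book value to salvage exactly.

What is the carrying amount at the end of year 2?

Depreciable base = $249,768 − $24,900 = $224,868.
Year 1: DB = ⌊$249,768 × 200%/4⌋ = $124,884; SL = ⌊$224,868/4⌋ = $56,217 → take DB $124,884. Book value $124,884.
Year 2: DB = ⌊$124,884 × 200%/4⌋ = $62,442; SL = ⌊$99,984/3⌋ = $33,328 → take DB $62,442. Book value $62,442.

$62,442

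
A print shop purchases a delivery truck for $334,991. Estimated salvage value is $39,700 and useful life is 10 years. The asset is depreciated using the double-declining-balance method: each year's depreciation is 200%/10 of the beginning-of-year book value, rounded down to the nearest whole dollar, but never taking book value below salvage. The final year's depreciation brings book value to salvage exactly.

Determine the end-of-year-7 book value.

Depreciable base = $334,991 − $39,700 = $295,291.
Year 1: ⌊$334,991 × 200%/10⌋ = $66,998. Book value $267,993.
Year 2: ⌊$267,993 × 200%/10⌋ = $53,598. Book value $214,395.
Year 3: ⌊$214,395 × 200%/10⌋ = $42,879. Book value $171,516.
Year 4: ⌊$171,516 × 200%/10⌋ = $34,303. Book value $137,213.
Year 5: ⌊$137,213 × 200%/10⌋ = $27,442. Book value $109,771.
Year 6: ⌊$109,771 × 200%/10⌋ = $21,954. Book value $87,817.
Year 7: ⌊$87,817 × 200%/10⌋ = $17,563. Book value $70,254.

$70,254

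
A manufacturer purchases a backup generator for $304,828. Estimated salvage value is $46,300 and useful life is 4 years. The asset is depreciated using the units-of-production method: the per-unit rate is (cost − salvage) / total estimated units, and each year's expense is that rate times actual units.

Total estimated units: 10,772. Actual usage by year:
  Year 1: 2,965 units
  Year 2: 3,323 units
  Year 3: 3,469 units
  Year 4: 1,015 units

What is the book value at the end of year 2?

$153,916

Depreciable base = $304,828 − $46,300 = $258,528.
Rate = $258,528 / 10,772 units = $24 per unit.
Year 1: 2,965 × $24 = $71,160. Book value $233,668.
Year 2: 3,323 × $24 = $79,752. Book value $153,916.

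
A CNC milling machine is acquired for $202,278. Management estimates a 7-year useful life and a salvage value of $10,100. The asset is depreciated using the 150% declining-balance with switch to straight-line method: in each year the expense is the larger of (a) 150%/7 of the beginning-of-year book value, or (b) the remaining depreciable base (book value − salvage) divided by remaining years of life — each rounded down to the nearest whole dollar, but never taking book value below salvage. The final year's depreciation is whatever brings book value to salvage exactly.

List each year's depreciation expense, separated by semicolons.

Depreciable base = $202,278 − $10,100 = $192,178.
Year 1: DB = ⌊$202,278 × 150%/7⌋ = $43,345; SL = ⌊$192,178/7⌋ = $27,454 → take DB $43,345. Book value $158,933.
Year 2: DB = ⌊$158,933 × 150%/7⌋ = $34,057; SL = ⌊$148,833/6⌋ = $24,805 → take DB $34,057. Book value $124,876.
Year 3: DB = ⌊$124,876 × 150%/7⌋ = $26,759; SL = ⌊$114,776/5⌋ = $22,955 → take DB $26,759. Book value $98,117.
Year 4: DB = ⌊$98,117 × 150%/7⌋ = $21,025; SL = ⌊$88,017/4⌋ = $22,004 → take SL $22,004. Book value $76,113.
Year 5: DB = ⌊$76,113 × 150%/7⌋ = $16,309; SL = ⌊$66,013/3⌋ = $22,004 → take SL $22,004. Book value $54,109.
Year 6: DB = ⌊$54,109 × 150%/7⌋ = $11,594; SL = ⌊$44,009/2⌋ = $22,004 → take SL $22,004. Book value $32,105.
Year 7 (final): $32,105 − $10,100 = $22,005. Book value $10,100.

$43,345; $34,057; $26,759; $22,004; $22,004; $22,004; $22,005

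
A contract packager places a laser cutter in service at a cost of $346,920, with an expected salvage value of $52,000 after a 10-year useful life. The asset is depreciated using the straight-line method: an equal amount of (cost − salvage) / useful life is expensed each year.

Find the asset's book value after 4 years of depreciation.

$228,952

Depreciable base = $346,920 − $52,000 = $294,920.
Annual expense = $294,920 / 10 = $29,492.
End of year 1: book value $317,428.
End of year 2: book value $287,936.
End of year 3: book value $258,444.
End of year 4: book value $228,952.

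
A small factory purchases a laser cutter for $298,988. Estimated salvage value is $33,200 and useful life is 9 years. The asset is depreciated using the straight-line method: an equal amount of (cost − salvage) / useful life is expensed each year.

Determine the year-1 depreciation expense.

Depreciable base = $298,988 − $33,200 = $265,788.
Annual expense = $265,788 / 9 = $29,532.

$29,532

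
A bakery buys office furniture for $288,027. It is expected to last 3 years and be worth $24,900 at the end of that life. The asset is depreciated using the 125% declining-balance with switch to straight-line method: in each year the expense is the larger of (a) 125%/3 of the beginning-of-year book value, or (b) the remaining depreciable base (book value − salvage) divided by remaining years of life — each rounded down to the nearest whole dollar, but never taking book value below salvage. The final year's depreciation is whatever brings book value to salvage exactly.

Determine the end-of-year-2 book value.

Depreciable base = $288,027 − $24,900 = $263,127.
Year 1: DB = ⌊$288,027 × 125%/3⌋ = $120,011; SL = ⌊$263,127/3⌋ = $87,709 → take DB $120,011. Book value $168,016.
Year 2: DB = ⌊$168,016 × 125%/3⌋ = $70,006; SL = ⌊$143,116/2⌋ = $71,558 → take SL $71,558. Book value $96,458.

$96,458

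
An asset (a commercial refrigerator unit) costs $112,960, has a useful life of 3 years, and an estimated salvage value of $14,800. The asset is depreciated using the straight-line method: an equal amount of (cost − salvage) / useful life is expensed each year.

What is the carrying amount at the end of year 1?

$80,240

Depreciable base = $112,960 − $14,800 = $98,160.
Annual expense = $98,160 / 3 = $32,720.
End of year 1: book value $80,240.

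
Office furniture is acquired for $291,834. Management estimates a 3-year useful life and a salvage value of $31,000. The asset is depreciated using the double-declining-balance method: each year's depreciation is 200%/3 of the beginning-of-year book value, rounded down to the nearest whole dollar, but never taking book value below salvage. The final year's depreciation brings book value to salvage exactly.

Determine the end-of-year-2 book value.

Depreciable base = $291,834 − $31,000 = $260,834.
Year 1: ⌊$291,834 × 200%/3⌋ = $194,556. Book value $97,278.
Year 2: ⌊$97,278 × 200%/3⌋ = $64,852. Book value $32,426.

$32,426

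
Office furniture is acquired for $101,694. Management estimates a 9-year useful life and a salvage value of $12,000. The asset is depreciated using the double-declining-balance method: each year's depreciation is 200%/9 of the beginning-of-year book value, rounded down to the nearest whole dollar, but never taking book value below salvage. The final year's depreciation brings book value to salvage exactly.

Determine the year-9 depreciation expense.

Depreciable base = $101,694 − $12,000 = $89,694.
Year 1: ⌊$101,694 × 200%/9⌋ = $22,598. Book value $79,096.
Year 2: ⌊$79,096 × 200%/9⌋ = $17,576. Book value $61,520.
Year 3: ⌊$61,520 × 200%/9⌋ = $13,671. Book value $47,849.
Year 4: ⌊$47,849 × 200%/9⌋ = $10,633. Book value $37,216.
Year 5: ⌊$37,216 × 200%/9⌋ = $8,270. Book value $28,946.
Year 6: ⌊$28,946 × 200%/9⌋ = $6,432. Book value $22,514.
Year 7: ⌊$22,514 × 200%/9⌋ = $5,003. Book value $17,511.
Year 8: ⌊$17,511 × 200%/9⌋ = $3,891. Book value $13,620.
Year 9 (final): $13,620 − $12,000 = $1,620. Book value $12,000.

$1,620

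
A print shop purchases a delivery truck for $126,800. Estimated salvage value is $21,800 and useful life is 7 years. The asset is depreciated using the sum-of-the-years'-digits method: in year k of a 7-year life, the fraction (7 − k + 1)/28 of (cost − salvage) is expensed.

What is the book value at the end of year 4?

$44,300

Depreciable base = $126,800 − $21,800 = $105,000.
Sum of the years' digits = 7+6+5+4+3+2+1 = 28.
Year 1: $105,000 × 7/28 = $26,250. Book value $100,550.
Year 2: $105,000 × 6/28 = $22,500. Book value $78,050.
Year 3: $105,000 × 5/28 = $18,750. Book value $59,300.
Year 4: $105,000 × 4/28 = $15,000. Book value $44,300.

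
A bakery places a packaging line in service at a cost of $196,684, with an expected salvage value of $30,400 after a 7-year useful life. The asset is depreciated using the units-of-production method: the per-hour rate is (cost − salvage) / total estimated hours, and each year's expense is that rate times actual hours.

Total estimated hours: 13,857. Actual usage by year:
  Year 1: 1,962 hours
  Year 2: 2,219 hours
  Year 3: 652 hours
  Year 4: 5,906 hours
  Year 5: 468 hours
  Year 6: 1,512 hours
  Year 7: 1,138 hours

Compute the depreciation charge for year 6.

Depreciable base = $196,684 − $30,400 = $166,284.
Rate = $166,284 / 13,857 hours = $12 per hour.
Year 1: 1,962 × $12 = $23,544. Book value $173,140.
Year 2: 2,219 × $12 = $26,628. Book value $146,512.
Year 3: 652 × $12 = $7,824. Book value $138,688.
Year 4: 5,906 × $12 = $70,872. Book value $67,816.
Year 5: 468 × $12 = $5,616. Book value $62,200.
Year 6: 1,512 × $12 = $18,144. Book value $44,056.

$18,144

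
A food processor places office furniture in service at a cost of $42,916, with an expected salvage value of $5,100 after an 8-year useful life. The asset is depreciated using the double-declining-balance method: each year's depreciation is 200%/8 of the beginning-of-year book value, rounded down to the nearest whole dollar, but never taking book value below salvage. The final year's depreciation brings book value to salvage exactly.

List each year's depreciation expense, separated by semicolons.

Depreciable base = $42,916 − $5,100 = $37,816.
Year 1: ⌊$42,916 × 200%/8⌋ = $10,729. Book value $32,187.
Year 2: ⌊$32,187 × 200%/8⌋ = $8,046. Book value $24,141.
Year 3: ⌊$24,141 × 200%/8⌋ = $6,035. Book value $18,106.
Year 4: ⌊$18,106 × 200%/8⌋ = $4,526. Book value $13,580.
Year 5: ⌊$13,580 × 200%/8⌋ = $3,395. Book value $10,185.
Year 6: ⌊$10,185 × 200%/8⌋ = $2,546. Book value $7,639.
Year 7: ⌊$7,639 × 200%/8⌋ = $1,909. Book value $5,730.
Year 8 (final): $5,730 − $5,100 = $630. Book value $5,100.

$10,729; $8,046; $6,035; $4,526; $3,395; $2,546; $1,909; $630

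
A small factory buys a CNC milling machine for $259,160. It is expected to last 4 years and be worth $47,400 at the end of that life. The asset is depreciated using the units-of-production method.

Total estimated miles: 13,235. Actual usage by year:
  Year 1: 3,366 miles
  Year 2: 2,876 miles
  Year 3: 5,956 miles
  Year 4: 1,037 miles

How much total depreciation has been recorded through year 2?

$99,872

Depreciable base = $259,160 − $47,400 = $211,760.
Rate = $211,760 / 13,235 miles = $16 per mile.
Year 1: 3,366 × $16 = $53,856. Book value $205,304.
Year 2: 2,876 × $16 = $46,016. Book value $159,288.
Accumulated through year 2 = $259,160 − $159,288 = $99,872.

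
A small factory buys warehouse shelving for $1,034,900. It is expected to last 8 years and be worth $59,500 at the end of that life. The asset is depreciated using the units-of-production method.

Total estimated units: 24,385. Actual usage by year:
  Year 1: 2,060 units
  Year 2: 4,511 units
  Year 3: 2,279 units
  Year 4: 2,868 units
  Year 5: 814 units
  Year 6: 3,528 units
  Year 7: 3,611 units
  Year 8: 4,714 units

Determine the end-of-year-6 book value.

$392,500

Depreciable base = $1,034,900 − $59,500 = $975,400.
Rate = $975,400 / 24,385 units = $40 per unit.
Year 1: 2,060 × $40 = $82,400. Book value $952,500.
Year 2: 4,511 × $40 = $180,440. Book value $772,060.
Year 3: 2,279 × $40 = $91,160. Book value $680,900.
Year 4: 2,868 × $40 = $114,720. Book value $566,180.
Year 5: 814 × $40 = $32,560. Book value $533,620.
Year 6: 3,528 × $40 = $141,120. Book value $392,500.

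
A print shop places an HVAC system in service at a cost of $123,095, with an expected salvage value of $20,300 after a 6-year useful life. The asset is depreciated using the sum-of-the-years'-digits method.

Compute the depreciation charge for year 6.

$4,895

Depreciable base = $123,095 − $20,300 = $102,795.
Sum of the years' digits = 6+5+4+3+2+1 = 21.
Year 1: $102,795 × 6/21 = $29,370. Book value $93,725.
Year 2: $102,795 × 5/21 = $24,475. Book value $69,250.
Year 3: $102,795 × 4/21 = $19,580. Book value $49,670.
Year 4: $102,795 × 3/21 = $14,685. Book value $34,985.
Year 5: $102,795 × 2/21 = $9,790. Book value $25,195.
Year 6: $102,795 × 1/21 = $4,895. Book value $20,300.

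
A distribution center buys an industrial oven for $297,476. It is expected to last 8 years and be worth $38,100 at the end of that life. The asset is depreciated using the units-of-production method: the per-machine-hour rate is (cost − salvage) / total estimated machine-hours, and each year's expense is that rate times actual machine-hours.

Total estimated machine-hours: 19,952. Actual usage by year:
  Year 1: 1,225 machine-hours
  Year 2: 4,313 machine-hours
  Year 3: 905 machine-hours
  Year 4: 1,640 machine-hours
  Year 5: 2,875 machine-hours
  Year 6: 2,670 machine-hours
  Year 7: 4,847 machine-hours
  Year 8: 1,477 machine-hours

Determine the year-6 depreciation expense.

$34,710

Depreciable base = $297,476 − $38,100 = $259,376.
Rate = $259,376 / 19,952 machine-hours = $13 per machine-hour.
Year 1: 1,225 × $13 = $15,925. Book value $281,551.
Year 2: 4,313 × $13 = $56,069. Book value $225,482.
Year 3: 905 × $13 = $11,765. Book value $213,717.
Year 4: 1,640 × $13 = $21,320. Book value $192,397.
Year 5: 2,875 × $13 = $37,375. Book value $155,022.
Year 6: 2,670 × $13 = $34,710. Book value $120,312.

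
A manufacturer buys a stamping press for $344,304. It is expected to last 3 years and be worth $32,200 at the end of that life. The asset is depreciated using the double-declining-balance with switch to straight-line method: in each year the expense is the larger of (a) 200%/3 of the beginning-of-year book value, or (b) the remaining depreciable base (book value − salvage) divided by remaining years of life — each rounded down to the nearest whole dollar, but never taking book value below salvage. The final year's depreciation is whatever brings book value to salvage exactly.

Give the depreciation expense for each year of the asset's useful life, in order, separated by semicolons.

Depreciable base = $344,304 − $32,200 = $312,104.
Year 1: DB = ⌊$344,304 × 200%/3⌋ = $229,536; SL = ⌊$312,104/3⌋ = $104,034 → take DB $229,536. Book value $114,768.
Year 2: DB = ⌊$114,768 × 200%/3⌋ = $76,512; SL = ⌊$82,568/2⌋ = $41,284 → take DB $76,512. Book value $38,256.
Year 3 (final): $38,256 − $32,200 = $6,056. Book value $32,200.

$229,536; $76,512; $6,056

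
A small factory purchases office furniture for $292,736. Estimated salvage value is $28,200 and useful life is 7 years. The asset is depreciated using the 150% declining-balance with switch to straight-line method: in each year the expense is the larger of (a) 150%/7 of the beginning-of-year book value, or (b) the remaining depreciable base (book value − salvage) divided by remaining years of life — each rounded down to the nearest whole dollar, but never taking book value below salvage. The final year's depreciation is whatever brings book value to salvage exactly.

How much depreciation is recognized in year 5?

$27,789

Depreciable base = $292,736 − $28,200 = $264,536.
Year 1: DB = ⌊$292,736 × 150%/7⌋ = $62,729; SL = ⌊$264,536/7⌋ = $37,790 → take DB $62,729. Book value $230,007.
Year 2: DB = ⌊$230,007 × 150%/7⌋ = $49,287; SL = ⌊$201,807/6⌋ = $33,634 → take DB $49,287. Book value $180,720.
Year 3: DB = ⌊$180,720 × 150%/7⌋ = $38,725; SL = ⌊$152,520/5⌋ = $30,504 → take DB $38,725. Book value $141,995.
Year 4: DB = ⌊$141,995 × 150%/7⌋ = $30,427; SL = ⌊$113,795/4⌋ = $28,448 → take DB $30,427. Book value $111,568.
Year 5: DB = ⌊$111,568 × 150%/7⌋ = $23,907; SL = ⌊$83,368/3⌋ = $27,789 → take SL $27,789. Book value $83,779.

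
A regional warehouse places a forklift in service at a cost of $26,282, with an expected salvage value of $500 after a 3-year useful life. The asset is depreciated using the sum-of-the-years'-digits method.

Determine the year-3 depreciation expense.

Depreciable base = $26,282 − $500 = $25,782.
Sum of the years' digits = 3+2+1 = 6.
Year 1: $25,782 × 3/6 = $12,891. Book value $13,391.
Year 2: $25,782 × 2/6 = $8,594. Book value $4,797.
Year 3: $25,782 × 1/6 = $4,297. Book value $500.

$4,297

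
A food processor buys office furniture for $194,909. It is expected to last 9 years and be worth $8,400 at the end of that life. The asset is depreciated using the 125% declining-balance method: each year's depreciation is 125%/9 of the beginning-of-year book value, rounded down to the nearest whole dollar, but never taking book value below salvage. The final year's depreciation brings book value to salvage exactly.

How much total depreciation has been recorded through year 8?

$135,980

Depreciable base = $194,909 − $8,400 = $186,509.
Year 1: ⌊$194,909 × 125%/9⌋ = $27,070. Book value $167,839.
Year 2: ⌊$167,839 × 125%/9⌋ = $23,310. Book value $144,529.
Year 3: ⌊$144,529 × 125%/9⌋ = $20,073. Book value $124,456.
Year 4: ⌊$124,456 × 125%/9⌋ = $17,285. Book value $107,171.
Year 5: ⌊$107,171 × 125%/9⌋ = $14,884. Book value $92,287.
Year 6: ⌊$92,287 × 125%/9⌋ = $12,817. Book value $79,470.
Year 7: ⌊$79,470 × 125%/9⌋ = $11,037. Book value $68,433.
Year 8: ⌊$68,433 × 125%/9⌋ = $9,504. Book value $58,929.
Accumulated through year 8 = $194,909 − $58,929 = $135,980.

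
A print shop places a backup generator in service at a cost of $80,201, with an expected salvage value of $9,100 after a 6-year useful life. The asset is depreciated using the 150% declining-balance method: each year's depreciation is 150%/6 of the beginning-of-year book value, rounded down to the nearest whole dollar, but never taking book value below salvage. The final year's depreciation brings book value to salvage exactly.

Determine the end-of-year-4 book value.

$25,377

Depreciable base = $80,201 − $9,100 = $71,101.
Year 1: ⌊$80,201 × 150%/6⌋ = $20,050. Book value $60,151.
Year 2: ⌊$60,151 × 150%/6⌋ = $15,037. Book value $45,114.
Year 3: ⌊$45,114 × 150%/6⌋ = $11,278. Book value $33,836.
Year 4: ⌊$33,836 × 150%/6⌋ = $8,459. Book value $25,377.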